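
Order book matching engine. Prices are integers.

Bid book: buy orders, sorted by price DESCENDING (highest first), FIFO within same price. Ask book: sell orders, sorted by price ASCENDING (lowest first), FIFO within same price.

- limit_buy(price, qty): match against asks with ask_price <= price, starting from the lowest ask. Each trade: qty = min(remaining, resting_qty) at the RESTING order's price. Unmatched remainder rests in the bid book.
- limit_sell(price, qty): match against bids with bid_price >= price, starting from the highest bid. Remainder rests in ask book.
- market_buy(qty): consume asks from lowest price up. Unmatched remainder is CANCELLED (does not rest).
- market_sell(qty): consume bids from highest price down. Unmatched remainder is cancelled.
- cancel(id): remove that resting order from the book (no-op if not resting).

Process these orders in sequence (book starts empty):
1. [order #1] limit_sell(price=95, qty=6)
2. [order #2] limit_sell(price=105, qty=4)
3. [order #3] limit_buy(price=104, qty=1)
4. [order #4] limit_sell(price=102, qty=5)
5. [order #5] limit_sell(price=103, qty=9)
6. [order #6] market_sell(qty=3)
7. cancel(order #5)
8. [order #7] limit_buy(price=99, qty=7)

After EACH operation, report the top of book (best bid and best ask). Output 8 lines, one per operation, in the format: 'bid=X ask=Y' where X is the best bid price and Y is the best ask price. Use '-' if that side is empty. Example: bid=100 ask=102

After op 1 [order #1] limit_sell(price=95, qty=6): fills=none; bids=[-] asks=[#1:6@95]
After op 2 [order #2] limit_sell(price=105, qty=4): fills=none; bids=[-] asks=[#1:6@95 #2:4@105]
After op 3 [order #3] limit_buy(price=104, qty=1): fills=#3x#1:1@95; bids=[-] asks=[#1:5@95 #2:4@105]
After op 4 [order #4] limit_sell(price=102, qty=5): fills=none; bids=[-] asks=[#1:5@95 #4:5@102 #2:4@105]
After op 5 [order #5] limit_sell(price=103, qty=9): fills=none; bids=[-] asks=[#1:5@95 #4:5@102 #5:9@103 #2:4@105]
After op 6 [order #6] market_sell(qty=3): fills=none; bids=[-] asks=[#1:5@95 #4:5@102 #5:9@103 #2:4@105]
After op 7 cancel(order #5): fills=none; bids=[-] asks=[#1:5@95 #4:5@102 #2:4@105]
After op 8 [order #7] limit_buy(price=99, qty=7): fills=#7x#1:5@95; bids=[#7:2@99] asks=[#4:5@102 #2:4@105]

Answer: bid=- ask=95
bid=- ask=95
bid=- ask=95
bid=- ask=95
bid=- ask=95
bid=- ask=95
bid=- ask=95
bid=99 ask=102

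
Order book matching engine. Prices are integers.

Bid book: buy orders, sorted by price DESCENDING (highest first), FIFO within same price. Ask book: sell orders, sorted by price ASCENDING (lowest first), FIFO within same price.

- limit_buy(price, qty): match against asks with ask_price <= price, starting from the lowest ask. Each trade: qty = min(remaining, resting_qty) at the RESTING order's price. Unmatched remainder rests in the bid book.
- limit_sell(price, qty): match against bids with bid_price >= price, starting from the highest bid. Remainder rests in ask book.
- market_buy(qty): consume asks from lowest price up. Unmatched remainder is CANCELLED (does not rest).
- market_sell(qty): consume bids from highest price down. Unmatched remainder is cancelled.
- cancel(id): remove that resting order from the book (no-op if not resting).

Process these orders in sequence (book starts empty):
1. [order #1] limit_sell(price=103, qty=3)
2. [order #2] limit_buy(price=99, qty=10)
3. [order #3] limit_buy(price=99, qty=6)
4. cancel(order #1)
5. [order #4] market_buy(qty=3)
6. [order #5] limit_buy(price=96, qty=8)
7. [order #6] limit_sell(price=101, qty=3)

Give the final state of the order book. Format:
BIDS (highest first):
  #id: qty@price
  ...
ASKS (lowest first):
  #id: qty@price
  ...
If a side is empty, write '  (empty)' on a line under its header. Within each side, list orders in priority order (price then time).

After op 1 [order #1] limit_sell(price=103, qty=3): fills=none; bids=[-] asks=[#1:3@103]
After op 2 [order #2] limit_buy(price=99, qty=10): fills=none; bids=[#2:10@99] asks=[#1:3@103]
After op 3 [order #3] limit_buy(price=99, qty=6): fills=none; bids=[#2:10@99 #3:6@99] asks=[#1:3@103]
After op 4 cancel(order #1): fills=none; bids=[#2:10@99 #3:6@99] asks=[-]
After op 5 [order #4] market_buy(qty=3): fills=none; bids=[#2:10@99 #3:6@99] asks=[-]
After op 6 [order #5] limit_buy(price=96, qty=8): fills=none; bids=[#2:10@99 #3:6@99 #5:8@96] asks=[-]
After op 7 [order #6] limit_sell(price=101, qty=3): fills=none; bids=[#2:10@99 #3:6@99 #5:8@96] asks=[#6:3@101]

Answer: BIDS (highest first):
  #2: 10@99
  #3: 6@99
  #5: 8@96
ASKS (lowest first):
  #6: 3@101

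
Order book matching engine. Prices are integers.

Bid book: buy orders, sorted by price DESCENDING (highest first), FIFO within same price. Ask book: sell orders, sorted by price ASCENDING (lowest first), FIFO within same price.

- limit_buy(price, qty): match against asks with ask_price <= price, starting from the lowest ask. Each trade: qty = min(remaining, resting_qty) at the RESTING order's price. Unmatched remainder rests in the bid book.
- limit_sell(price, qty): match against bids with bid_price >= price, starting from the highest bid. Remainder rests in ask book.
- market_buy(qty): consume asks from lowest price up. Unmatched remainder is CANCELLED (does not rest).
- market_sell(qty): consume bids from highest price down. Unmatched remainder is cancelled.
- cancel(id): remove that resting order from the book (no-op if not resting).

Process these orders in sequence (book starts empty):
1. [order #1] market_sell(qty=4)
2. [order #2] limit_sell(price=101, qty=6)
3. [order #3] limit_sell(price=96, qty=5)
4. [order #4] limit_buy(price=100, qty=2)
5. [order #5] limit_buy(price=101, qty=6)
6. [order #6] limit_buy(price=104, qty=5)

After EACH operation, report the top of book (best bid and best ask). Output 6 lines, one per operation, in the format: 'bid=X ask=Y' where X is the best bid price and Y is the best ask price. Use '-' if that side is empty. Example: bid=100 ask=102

After op 1 [order #1] market_sell(qty=4): fills=none; bids=[-] asks=[-]
After op 2 [order #2] limit_sell(price=101, qty=6): fills=none; bids=[-] asks=[#2:6@101]
After op 3 [order #3] limit_sell(price=96, qty=5): fills=none; bids=[-] asks=[#3:5@96 #2:6@101]
After op 4 [order #4] limit_buy(price=100, qty=2): fills=#4x#3:2@96; bids=[-] asks=[#3:3@96 #2:6@101]
After op 5 [order #5] limit_buy(price=101, qty=6): fills=#5x#3:3@96 #5x#2:3@101; bids=[-] asks=[#2:3@101]
After op 6 [order #6] limit_buy(price=104, qty=5): fills=#6x#2:3@101; bids=[#6:2@104] asks=[-]

Answer: bid=- ask=-
bid=- ask=101
bid=- ask=96
bid=- ask=96
bid=- ask=101
bid=104 ask=-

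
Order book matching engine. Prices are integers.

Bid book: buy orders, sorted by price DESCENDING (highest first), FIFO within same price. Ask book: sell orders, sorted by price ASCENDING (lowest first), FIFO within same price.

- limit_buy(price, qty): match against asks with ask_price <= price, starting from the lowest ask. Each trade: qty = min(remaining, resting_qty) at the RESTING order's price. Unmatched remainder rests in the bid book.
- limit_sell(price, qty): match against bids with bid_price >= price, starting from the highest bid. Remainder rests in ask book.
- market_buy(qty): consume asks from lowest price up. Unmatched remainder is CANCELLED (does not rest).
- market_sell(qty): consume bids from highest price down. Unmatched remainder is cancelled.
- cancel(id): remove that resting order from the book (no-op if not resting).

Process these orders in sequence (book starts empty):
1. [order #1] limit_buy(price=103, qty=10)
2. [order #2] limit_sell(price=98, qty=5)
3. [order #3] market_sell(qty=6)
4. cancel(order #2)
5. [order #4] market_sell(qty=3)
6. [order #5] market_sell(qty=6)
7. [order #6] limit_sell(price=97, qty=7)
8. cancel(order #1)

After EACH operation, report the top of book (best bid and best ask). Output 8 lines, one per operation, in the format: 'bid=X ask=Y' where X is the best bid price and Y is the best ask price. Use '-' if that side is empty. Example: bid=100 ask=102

After op 1 [order #1] limit_buy(price=103, qty=10): fills=none; bids=[#1:10@103] asks=[-]
After op 2 [order #2] limit_sell(price=98, qty=5): fills=#1x#2:5@103; bids=[#1:5@103] asks=[-]
After op 3 [order #3] market_sell(qty=6): fills=#1x#3:5@103; bids=[-] asks=[-]
After op 4 cancel(order #2): fills=none; bids=[-] asks=[-]
After op 5 [order #4] market_sell(qty=3): fills=none; bids=[-] asks=[-]
After op 6 [order #5] market_sell(qty=6): fills=none; bids=[-] asks=[-]
After op 7 [order #6] limit_sell(price=97, qty=7): fills=none; bids=[-] asks=[#6:7@97]
After op 8 cancel(order #1): fills=none; bids=[-] asks=[#6:7@97]

Answer: bid=103 ask=-
bid=103 ask=-
bid=- ask=-
bid=- ask=-
bid=- ask=-
bid=- ask=-
bid=- ask=97
bid=- ask=97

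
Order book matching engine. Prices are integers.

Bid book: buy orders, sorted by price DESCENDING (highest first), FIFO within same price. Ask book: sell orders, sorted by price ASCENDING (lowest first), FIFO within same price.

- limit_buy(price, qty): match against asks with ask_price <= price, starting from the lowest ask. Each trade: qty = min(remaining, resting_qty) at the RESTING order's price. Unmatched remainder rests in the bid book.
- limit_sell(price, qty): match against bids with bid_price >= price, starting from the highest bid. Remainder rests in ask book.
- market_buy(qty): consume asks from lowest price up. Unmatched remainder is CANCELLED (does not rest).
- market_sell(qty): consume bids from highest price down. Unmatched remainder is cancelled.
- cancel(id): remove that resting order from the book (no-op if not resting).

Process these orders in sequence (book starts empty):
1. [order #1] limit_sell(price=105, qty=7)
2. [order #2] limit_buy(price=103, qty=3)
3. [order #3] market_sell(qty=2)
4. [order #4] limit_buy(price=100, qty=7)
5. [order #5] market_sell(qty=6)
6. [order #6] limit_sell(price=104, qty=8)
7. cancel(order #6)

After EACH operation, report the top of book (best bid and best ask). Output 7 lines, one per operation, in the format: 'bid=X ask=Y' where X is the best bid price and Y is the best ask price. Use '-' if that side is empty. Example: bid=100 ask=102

Answer: bid=- ask=105
bid=103 ask=105
bid=103 ask=105
bid=103 ask=105
bid=100 ask=105
bid=100 ask=104
bid=100 ask=105

Derivation:
After op 1 [order #1] limit_sell(price=105, qty=7): fills=none; bids=[-] asks=[#1:7@105]
After op 2 [order #2] limit_buy(price=103, qty=3): fills=none; bids=[#2:3@103] asks=[#1:7@105]
After op 3 [order #3] market_sell(qty=2): fills=#2x#3:2@103; bids=[#2:1@103] asks=[#1:7@105]
After op 4 [order #4] limit_buy(price=100, qty=7): fills=none; bids=[#2:1@103 #4:7@100] asks=[#1:7@105]
After op 5 [order #5] market_sell(qty=6): fills=#2x#5:1@103 #4x#5:5@100; bids=[#4:2@100] asks=[#1:7@105]
After op 6 [order #6] limit_sell(price=104, qty=8): fills=none; bids=[#4:2@100] asks=[#6:8@104 #1:7@105]
After op 7 cancel(order #6): fills=none; bids=[#4:2@100] asks=[#1:7@105]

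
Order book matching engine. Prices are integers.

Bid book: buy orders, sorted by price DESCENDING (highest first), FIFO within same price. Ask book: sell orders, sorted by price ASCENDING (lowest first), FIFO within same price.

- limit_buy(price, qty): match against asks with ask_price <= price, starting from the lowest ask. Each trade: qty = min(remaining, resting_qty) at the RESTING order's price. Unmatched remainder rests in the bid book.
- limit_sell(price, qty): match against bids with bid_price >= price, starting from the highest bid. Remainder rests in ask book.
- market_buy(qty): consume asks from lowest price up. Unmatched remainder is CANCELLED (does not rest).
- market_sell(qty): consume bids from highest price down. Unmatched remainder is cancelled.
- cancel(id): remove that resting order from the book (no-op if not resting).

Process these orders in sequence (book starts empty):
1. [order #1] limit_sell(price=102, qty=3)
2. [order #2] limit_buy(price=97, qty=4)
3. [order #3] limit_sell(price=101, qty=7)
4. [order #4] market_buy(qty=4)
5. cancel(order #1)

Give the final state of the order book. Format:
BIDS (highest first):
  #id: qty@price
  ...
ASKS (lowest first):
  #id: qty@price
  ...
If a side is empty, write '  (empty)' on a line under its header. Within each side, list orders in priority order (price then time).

After op 1 [order #1] limit_sell(price=102, qty=3): fills=none; bids=[-] asks=[#1:3@102]
After op 2 [order #2] limit_buy(price=97, qty=4): fills=none; bids=[#2:4@97] asks=[#1:3@102]
After op 3 [order #3] limit_sell(price=101, qty=7): fills=none; bids=[#2:4@97] asks=[#3:7@101 #1:3@102]
After op 4 [order #4] market_buy(qty=4): fills=#4x#3:4@101; bids=[#2:4@97] asks=[#3:3@101 #1:3@102]
After op 5 cancel(order #1): fills=none; bids=[#2:4@97] asks=[#3:3@101]

Answer: BIDS (highest first):
  #2: 4@97
ASKS (lowest first):
  #3: 3@101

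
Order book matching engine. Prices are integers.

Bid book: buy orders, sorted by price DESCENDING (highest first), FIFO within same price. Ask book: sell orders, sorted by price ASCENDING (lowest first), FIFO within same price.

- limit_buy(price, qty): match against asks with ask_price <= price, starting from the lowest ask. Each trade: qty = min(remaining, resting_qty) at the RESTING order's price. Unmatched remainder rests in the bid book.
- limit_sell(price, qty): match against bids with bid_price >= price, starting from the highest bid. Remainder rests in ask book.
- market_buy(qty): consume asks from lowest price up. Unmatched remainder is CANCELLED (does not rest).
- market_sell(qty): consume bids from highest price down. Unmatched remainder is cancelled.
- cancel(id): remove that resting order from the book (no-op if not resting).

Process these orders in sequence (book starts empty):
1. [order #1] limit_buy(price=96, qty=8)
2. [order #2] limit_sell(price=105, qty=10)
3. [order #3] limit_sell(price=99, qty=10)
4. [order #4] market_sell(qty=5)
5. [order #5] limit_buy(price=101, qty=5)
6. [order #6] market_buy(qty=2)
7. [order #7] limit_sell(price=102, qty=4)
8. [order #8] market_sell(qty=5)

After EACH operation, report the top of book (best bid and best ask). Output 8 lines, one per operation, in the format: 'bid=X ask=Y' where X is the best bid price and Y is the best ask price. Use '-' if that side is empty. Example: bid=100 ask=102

Answer: bid=96 ask=-
bid=96 ask=105
bid=96 ask=99
bid=96 ask=99
bid=96 ask=99
bid=96 ask=99
bid=96 ask=99
bid=- ask=99

Derivation:
After op 1 [order #1] limit_buy(price=96, qty=8): fills=none; bids=[#1:8@96] asks=[-]
After op 2 [order #2] limit_sell(price=105, qty=10): fills=none; bids=[#1:8@96] asks=[#2:10@105]
After op 3 [order #3] limit_sell(price=99, qty=10): fills=none; bids=[#1:8@96] asks=[#3:10@99 #2:10@105]
After op 4 [order #4] market_sell(qty=5): fills=#1x#4:5@96; bids=[#1:3@96] asks=[#3:10@99 #2:10@105]
After op 5 [order #5] limit_buy(price=101, qty=5): fills=#5x#3:5@99; bids=[#1:3@96] asks=[#3:5@99 #2:10@105]
After op 6 [order #6] market_buy(qty=2): fills=#6x#3:2@99; bids=[#1:3@96] asks=[#3:3@99 #2:10@105]
After op 7 [order #7] limit_sell(price=102, qty=4): fills=none; bids=[#1:3@96] asks=[#3:3@99 #7:4@102 #2:10@105]
After op 8 [order #8] market_sell(qty=5): fills=#1x#8:3@96; bids=[-] asks=[#3:3@99 #7:4@102 #2:10@105]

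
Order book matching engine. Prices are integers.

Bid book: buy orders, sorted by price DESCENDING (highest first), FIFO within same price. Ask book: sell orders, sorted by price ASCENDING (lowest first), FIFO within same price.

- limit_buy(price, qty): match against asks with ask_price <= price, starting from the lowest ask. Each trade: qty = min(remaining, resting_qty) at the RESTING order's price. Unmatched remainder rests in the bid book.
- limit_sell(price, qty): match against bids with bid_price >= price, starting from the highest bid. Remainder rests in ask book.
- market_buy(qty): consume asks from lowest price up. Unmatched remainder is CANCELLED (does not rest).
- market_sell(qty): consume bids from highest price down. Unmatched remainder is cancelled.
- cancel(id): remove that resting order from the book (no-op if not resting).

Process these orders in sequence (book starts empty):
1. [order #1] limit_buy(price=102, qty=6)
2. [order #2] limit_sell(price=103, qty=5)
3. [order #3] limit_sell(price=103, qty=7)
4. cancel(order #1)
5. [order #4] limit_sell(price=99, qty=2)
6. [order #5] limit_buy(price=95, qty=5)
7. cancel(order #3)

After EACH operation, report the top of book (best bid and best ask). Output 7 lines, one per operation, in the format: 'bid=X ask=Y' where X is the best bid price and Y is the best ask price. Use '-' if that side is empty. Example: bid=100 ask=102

Answer: bid=102 ask=-
bid=102 ask=103
bid=102 ask=103
bid=- ask=103
bid=- ask=99
bid=95 ask=99
bid=95 ask=99

Derivation:
After op 1 [order #1] limit_buy(price=102, qty=6): fills=none; bids=[#1:6@102] asks=[-]
After op 2 [order #2] limit_sell(price=103, qty=5): fills=none; bids=[#1:6@102] asks=[#2:5@103]
After op 3 [order #3] limit_sell(price=103, qty=7): fills=none; bids=[#1:6@102] asks=[#2:5@103 #3:7@103]
After op 4 cancel(order #1): fills=none; bids=[-] asks=[#2:5@103 #3:7@103]
After op 5 [order #4] limit_sell(price=99, qty=2): fills=none; bids=[-] asks=[#4:2@99 #2:5@103 #3:7@103]
After op 6 [order #5] limit_buy(price=95, qty=5): fills=none; bids=[#5:5@95] asks=[#4:2@99 #2:5@103 #3:7@103]
After op 7 cancel(order #3): fills=none; bids=[#5:5@95] asks=[#4:2@99 #2:5@103]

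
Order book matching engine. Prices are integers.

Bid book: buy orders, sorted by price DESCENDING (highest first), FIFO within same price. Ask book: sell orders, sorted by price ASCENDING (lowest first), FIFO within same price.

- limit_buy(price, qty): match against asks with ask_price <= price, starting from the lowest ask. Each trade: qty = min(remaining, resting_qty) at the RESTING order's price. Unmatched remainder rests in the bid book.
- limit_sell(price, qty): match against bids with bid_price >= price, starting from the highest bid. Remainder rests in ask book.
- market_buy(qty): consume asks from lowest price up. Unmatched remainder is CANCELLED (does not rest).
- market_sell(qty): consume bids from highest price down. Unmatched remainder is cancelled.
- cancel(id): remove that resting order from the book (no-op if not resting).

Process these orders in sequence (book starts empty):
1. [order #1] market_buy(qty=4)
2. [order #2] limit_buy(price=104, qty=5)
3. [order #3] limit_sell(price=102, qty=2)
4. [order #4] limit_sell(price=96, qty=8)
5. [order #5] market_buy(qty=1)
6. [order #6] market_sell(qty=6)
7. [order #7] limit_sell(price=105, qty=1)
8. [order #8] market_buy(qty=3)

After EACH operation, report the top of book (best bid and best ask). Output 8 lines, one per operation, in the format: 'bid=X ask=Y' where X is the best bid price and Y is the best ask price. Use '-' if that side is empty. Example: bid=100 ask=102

Answer: bid=- ask=-
bid=104 ask=-
bid=104 ask=-
bid=- ask=96
bid=- ask=96
bid=- ask=96
bid=- ask=96
bid=- ask=96

Derivation:
After op 1 [order #1] market_buy(qty=4): fills=none; bids=[-] asks=[-]
After op 2 [order #2] limit_buy(price=104, qty=5): fills=none; bids=[#2:5@104] asks=[-]
After op 3 [order #3] limit_sell(price=102, qty=2): fills=#2x#3:2@104; bids=[#2:3@104] asks=[-]
After op 4 [order #4] limit_sell(price=96, qty=8): fills=#2x#4:3@104; bids=[-] asks=[#4:5@96]
After op 5 [order #5] market_buy(qty=1): fills=#5x#4:1@96; bids=[-] asks=[#4:4@96]
After op 6 [order #6] market_sell(qty=6): fills=none; bids=[-] asks=[#4:4@96]
After op 7 [order #7] limit_sell(price=105, qty=1): fills=none; bids=[-] asks=[#4:4@96 #7:1@105]
After op 8 [order #8] market_buy(qty=3): fills=#8x#4:3@96; bids=[-] asks=[#4:1@96 #7:1@105]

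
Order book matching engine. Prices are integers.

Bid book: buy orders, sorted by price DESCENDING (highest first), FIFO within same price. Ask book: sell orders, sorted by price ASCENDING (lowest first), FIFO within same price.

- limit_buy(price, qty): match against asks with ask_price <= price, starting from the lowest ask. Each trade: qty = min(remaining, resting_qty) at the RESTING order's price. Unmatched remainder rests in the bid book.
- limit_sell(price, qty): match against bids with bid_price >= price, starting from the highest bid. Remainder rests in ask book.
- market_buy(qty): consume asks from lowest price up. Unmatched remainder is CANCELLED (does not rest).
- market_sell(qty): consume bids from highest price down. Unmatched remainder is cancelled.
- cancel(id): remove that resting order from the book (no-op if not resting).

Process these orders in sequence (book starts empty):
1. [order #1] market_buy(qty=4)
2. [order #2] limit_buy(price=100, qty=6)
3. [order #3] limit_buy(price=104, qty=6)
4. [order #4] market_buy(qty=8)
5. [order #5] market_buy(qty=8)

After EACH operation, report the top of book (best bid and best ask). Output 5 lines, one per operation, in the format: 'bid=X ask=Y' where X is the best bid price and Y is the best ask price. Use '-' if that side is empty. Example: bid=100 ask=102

After op 1 [order #1] market_buy(qty=4): fills=none; bids=[-] asks=[-]
After op 2 [order #2] limit_buy(price=100, qty=6): fills=none; bids=[#2:6@100] asks=[-]
After op 3 [order #3] limit_buy(price=104, qty=6): fills=none; bids=[#3:6@104 #2:6@100] asks=[-]
After op 4 [order #4] market_buy(qty=8): fills=none; bids=[#3:6@104 #2:6@100] asks=[-]
After op 5 [order #5] market_buy(qty=8): fills=none; bids=[#3:6@104 #2:6@100] asks=[-]

Answer: bid=- ask=-
bid=100 ask=-
bid=104 ask=-
bid=104 ask=-
bid=104 ask=-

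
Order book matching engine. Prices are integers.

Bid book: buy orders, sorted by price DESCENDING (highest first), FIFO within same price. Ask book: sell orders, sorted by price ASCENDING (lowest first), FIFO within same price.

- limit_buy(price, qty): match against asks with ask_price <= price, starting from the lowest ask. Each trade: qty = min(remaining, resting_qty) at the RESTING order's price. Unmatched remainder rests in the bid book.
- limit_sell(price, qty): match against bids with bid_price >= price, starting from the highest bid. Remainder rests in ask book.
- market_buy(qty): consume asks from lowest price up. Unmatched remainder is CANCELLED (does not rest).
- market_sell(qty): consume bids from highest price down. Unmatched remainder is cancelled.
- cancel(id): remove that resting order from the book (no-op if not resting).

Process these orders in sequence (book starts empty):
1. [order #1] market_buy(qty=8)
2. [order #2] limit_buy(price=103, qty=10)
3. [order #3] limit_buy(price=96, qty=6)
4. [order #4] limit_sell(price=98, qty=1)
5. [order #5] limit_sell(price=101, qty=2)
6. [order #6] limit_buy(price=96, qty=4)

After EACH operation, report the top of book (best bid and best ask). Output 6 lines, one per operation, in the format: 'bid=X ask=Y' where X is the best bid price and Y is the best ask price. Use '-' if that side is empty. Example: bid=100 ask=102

After op 1 [order #1] market_buy(qty=8): fills=none; bids=[-] asks=[-]
After op 2 [order #2] limit_buy(price=103, qty=10): fills=none; bids=[#2:10@103] asks=[-]
After op 3 [order #3] limit_buy(price=96, qty=6): fills=none; bids=[#2:10@103 #3:6@96] asks=[-]
After op 4 [order #4] limit_sell(price=98, qty=1): fills=#2x#4:1@103; bids=[#2:9@103 #3:6@96] asks=[-]
After op 5 [order #5] limit_sell(price=101, qty=2): fills=#2x#5:2@103; bids=[#2:7@103 #3:6@96] asks=[-]
After op 6 [order #6] limit_buy(price=96, qty=4): fills=none; bids=[#2:7@103 #3:6@96 #6:4@96] asks=[-]

Answer: bid=- ask=-
bid=103 ask=-
bid=103 ask=-
bid=103 ask=-
bid=103 ask=-
bid=103 ask=-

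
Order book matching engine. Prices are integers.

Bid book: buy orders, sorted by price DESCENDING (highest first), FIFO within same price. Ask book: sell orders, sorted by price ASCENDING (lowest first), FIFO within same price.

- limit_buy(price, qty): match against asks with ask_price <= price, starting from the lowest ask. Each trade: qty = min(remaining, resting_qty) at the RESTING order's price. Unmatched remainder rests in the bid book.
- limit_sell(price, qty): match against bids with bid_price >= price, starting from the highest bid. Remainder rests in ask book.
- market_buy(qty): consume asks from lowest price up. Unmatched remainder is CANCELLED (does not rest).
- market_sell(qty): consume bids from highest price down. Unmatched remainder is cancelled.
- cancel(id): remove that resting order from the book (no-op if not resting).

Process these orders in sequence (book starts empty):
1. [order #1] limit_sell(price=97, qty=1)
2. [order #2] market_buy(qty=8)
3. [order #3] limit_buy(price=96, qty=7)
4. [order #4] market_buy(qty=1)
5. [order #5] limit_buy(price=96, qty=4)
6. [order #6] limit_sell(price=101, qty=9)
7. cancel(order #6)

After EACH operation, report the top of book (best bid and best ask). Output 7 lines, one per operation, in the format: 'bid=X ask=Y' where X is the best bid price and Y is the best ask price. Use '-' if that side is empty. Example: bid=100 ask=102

Answer: bid=- ask=97
bid=- ask=-
bid=96 ask=-
bid=96 ask=-
bid=96 ask=-
bid=96 ask=101
bid=96 ask=-

Derivation:
After op 1 [order #1] limit_sell(price=97, qty=1): fills=none; bids=[-] asks=[#1:1@97]
After op 2 [order #2] market_buy(qty=8): fills=#2x#1:1@97; bids=[-] asks=[-]
After op 3 [order #3] limit_buy(price=96, qty=7): fills=none; bids=[#3:7@96] asks=[-]
After op 4 [order #4] market_buy(qty=1): fills=none; bids=[#3:7@96] asks=[-]
After op 5 [order #5] limit_buy(price=96, qty=4): fills=none; bids=[#3:7@96 #5:4@96] asks=[-]
After op 6 [order #6] limit_sell(price=101, qty=9): fills=none; bids=[#3:7@96 #5:4@96] asks=[#6:9@101]
After op 7 cancel(order #6): fills=none; bids=[#3:7@96 #5:4@96] asks=[-]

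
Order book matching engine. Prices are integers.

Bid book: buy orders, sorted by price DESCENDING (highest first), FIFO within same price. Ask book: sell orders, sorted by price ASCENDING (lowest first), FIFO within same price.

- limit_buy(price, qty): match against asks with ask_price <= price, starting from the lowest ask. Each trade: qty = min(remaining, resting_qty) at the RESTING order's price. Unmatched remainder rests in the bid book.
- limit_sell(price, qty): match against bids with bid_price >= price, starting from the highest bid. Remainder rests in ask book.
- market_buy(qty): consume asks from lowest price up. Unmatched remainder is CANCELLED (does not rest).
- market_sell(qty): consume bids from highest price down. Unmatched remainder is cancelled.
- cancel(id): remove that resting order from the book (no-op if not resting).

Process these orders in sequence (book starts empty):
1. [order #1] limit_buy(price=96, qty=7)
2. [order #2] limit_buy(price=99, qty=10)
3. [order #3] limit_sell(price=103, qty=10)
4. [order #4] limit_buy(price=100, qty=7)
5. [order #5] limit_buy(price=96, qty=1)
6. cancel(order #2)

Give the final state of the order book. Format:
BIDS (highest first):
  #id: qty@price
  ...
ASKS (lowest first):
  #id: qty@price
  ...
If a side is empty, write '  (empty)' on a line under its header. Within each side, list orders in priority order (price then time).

Answer: BIDS (highest first):
  #4: 7@100
  #1: 7@96
  #5: 1@96
ASKS (lowest first):
  #3: 10@103

Derivation:
After op 1 [order #1] limit_buy(price=96, qty=7): fills=none; bids=[#1:7@96] asks=[-]
After op 2 [order #2] limit_buy(price=99, qty=10): fills=none; bids=[#2:10@99 #1:7@96] asks=[-]
After op 3 [order #3] limit_sell(price=103, qty=10): fills=none; bids=[#2:10@99 #1:7@96] asks=[#3:10@103]
After op 4 [order #4] limit_buy(price=100, qty=7): fills=none; bids=[#4:7@100 #2:10@99 #1:7@96] asks=[#3:10@103]
After op 5 [order #5] limit_buy(price=96, qty=1): fills=none; bids=[#4:7@100 #2:10@99 #1:7@96 #5:1@96] asks=[#3:10@103]
After op 6 cancel(order #2): fills=none; bids=[#4:7@100 #1:7@96 #5:1@96] asks=[#3:10@103]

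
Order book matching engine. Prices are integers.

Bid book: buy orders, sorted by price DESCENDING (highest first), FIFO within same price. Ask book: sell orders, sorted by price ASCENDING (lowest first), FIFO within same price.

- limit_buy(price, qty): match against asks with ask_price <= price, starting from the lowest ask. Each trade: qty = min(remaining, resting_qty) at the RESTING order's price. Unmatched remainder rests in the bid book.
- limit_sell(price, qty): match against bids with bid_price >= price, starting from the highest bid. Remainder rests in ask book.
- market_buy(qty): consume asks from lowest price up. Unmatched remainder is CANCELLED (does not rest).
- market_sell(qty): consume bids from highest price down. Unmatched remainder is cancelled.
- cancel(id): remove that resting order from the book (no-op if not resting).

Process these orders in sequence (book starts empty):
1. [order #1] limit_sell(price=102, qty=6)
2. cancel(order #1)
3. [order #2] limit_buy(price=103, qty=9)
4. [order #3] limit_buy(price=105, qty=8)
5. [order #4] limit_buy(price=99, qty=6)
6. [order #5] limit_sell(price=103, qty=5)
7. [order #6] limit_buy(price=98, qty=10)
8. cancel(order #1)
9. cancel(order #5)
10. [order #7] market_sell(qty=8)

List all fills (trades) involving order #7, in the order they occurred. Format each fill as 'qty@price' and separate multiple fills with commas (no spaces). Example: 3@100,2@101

Answer: 3@105,5@103

Derivation:
After op 1 [order #1] limit_sell(price=102, qty=6): fills=none; bids=[-] asks=[#1:6@102]
After op 2 cancel(order #1): fills=none; bids=[-] asks=[-]
After op 3 [order #2] limit_buy(price=103, qty=9): fills=none; bids=[#2:9@103] asks=[-]
After op 4 [order #3] limit_buy(price=105, qty=8): fills=none; bids=[#3:8@105 #2:9@103] asks=[-]
After op 5 [order #4] limit_buy(price=99, qty=6): fills=none; bids=[#3:8@105 #2:9@103 #4:6@99] asks=[-]
After op 6 [order #5] limit_sell(price=103, qty=5): fills=#3x#5:5@105; bids=[#3:3@105 #2:9@103 #4:6@99] asks=[-]
After op 7 [order #6] limit_buy(price=98, qty=10): fills=none; bids=[#3:3@105 #2:9@103 #4:6@99 #6:10@98] asks=[-]
After op 8 cancel(order #1): fills=none; bids=[#3:3@105 #2:9@103 #4:6@99 #6:10@98] asks=[-]
After op 9 cancel(order #5): fills=none; bids=[#3:3@105 #2:9@103 #4:6@99 #6:10@98] asks=[-]
After op 10 [order #7] market_sell(qty=8): fills=#3x#7:3@105 #2x#7:5@103; bids=[#2:4@103 #4:6@99 #6:10@98] asks=[-]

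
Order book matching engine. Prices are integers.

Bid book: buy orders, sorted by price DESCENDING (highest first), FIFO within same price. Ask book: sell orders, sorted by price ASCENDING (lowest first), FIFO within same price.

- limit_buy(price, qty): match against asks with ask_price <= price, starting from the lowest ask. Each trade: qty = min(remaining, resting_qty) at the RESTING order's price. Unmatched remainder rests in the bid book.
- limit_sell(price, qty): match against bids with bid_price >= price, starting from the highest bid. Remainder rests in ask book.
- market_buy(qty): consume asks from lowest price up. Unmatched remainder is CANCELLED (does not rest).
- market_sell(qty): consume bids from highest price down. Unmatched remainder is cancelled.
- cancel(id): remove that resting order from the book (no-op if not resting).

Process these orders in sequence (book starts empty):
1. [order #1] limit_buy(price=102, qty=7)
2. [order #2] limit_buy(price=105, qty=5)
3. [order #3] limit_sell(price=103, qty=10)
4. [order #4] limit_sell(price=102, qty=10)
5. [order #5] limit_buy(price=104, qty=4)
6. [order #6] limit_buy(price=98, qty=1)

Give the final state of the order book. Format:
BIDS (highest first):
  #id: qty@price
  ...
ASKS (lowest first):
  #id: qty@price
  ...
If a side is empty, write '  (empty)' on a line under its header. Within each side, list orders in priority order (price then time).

Answer: BIDS (highest first):
  #6: 1@98
ASKS (lowest first):
  #3: 4@103

Derivation:
After op 1 [order #1] limit_buy(price=102, qty=7): fills=none; bids=[#1:7@102] asks=[-]
After op 2 [order #2] limit_buy(price=105, qty=5): fills=none; bids=[#2:5@105 #1:7@102] asks=[-]
After op 3 [order #3] limit_sell(price=103, qty=10): fills=#2x#3:5@105; bids=[#1:7@102] asks=[#3:5@103]
After op 4 [order #4] limit_sell(price=102, qty=10): fills=#1x#4:7@102; bids=[-] asks=[#4:3@102 #3:5@103]
After op 5 [order #5] limit_buy(price=104, qty=4): fills=#5x#4:3@102 #5x#3:1@103; bids=[-] asks=[#3:4@103]
After op 6 [order #6] limit_buy(price=98, qty=1): fills=none; bids=[#6:1@98] asks=[#3:4@103]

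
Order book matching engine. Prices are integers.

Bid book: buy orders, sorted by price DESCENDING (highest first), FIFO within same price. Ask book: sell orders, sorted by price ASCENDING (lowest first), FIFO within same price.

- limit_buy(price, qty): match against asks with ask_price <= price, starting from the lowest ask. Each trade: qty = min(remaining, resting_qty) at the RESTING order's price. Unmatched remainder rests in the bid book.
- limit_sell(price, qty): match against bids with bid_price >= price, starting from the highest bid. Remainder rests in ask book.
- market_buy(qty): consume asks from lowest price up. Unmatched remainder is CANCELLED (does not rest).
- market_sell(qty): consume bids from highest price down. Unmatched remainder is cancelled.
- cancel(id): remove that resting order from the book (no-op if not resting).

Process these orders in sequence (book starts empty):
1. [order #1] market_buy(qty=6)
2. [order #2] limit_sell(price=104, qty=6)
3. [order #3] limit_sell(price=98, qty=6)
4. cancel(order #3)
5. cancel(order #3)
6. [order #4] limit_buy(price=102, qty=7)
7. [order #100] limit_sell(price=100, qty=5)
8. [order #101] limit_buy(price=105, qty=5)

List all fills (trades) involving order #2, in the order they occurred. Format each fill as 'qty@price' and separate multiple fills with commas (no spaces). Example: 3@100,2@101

After op 1 [order #1] market_buy(qty=6): fills=none; bids=[-] asks=[-]
After op 2 [order #2] limit_sell(price=104, qty=6): fills=none; bids=[-] asks=[#2:6@104]
After op 3 [order #3] limit_sell(price=98, qty=6): fills=none; bids=[-] asks=[#3:6@98 #2:6@104]
After op 4 cancel(order #3): fills=none; bids=[-] asks=[#2:6@104]
After op 5 cancel(order #3): fills=none; bids=[-] asks=[#2:6@104]
After op 6 [order #4] limit_buy(price=102, qty=7): fills=none; bids=[#4:7@102] asks=[#2:6@104]
After op 7 [order #100] limit_sell(price=100, qty=5): fills=#4x#100:5@102; bids=[#4:2@102] asks=[#2:6@104]
After op 8 [order #101] limit_buy(price=105, qty=5): fills=#101x#2:5@104; bids=[#4:2@102] asks=[#2:1@104]

Answer: 5@104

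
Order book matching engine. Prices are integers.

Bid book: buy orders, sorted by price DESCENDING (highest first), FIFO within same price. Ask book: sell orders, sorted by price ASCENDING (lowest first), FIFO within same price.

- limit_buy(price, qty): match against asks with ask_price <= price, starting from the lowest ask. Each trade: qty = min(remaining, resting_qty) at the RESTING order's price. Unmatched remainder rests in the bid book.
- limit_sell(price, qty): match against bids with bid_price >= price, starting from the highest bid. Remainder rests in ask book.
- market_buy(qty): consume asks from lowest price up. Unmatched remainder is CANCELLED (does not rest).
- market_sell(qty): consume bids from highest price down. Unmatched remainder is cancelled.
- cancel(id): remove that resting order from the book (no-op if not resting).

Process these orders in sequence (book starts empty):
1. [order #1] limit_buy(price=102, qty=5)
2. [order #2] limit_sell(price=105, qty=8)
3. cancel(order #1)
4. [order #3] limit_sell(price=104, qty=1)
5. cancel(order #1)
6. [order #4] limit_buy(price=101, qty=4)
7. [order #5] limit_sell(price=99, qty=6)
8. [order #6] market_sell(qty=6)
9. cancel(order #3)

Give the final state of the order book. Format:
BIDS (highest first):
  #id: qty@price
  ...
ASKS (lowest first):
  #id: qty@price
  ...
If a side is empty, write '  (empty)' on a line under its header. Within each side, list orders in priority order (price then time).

Answer: BIDS (highest first):
  (empty)
ASKS (lowest first):
  #5: 2@99
  #2: 8@105

Derivation:
After op 1 [order #1] limit_buy(price=102, qty=5): fills=none; bids=[#1:5@102] asks=[-]
After op 2 [order #2] limit_sell(price=105, qty=8): fills=none; bids=[#1:5@102] asks=[#2:8@105]
After op 3 cancel(order #1): fills=none; bids=[-] asks=[#2:8@105]
After op 4 [order #3] limit_sell(price=104, qty=1): fills=none; bids=[-] asks=[#3:1@104 #2:8@105]
After op 5 cancel(order #1): fills=none; bids=[-] asks=[#3:1@104 #2:8@105]
After op 6 [order #4] limit_buy(price=101, qty=4): fills=none; bids=[#4:4@101] asks=[#3:1@104 #2:8@105]
After op 7 [order #5] limit_sell(price=99, qty=6): fills=#4x#5:4@101; bids=[-] asks=[#5:2@99 #3:1@104 #2:8@105]
After op 8 [order #6] market_sell(qty=6): fills=none; bids=[-] asks=[#5:2@99 #3:1@104 #2:8@105]
After op 9 cancel(order #3): fills=none; bids=[-] asks=[#5:2@99 #2:8@105]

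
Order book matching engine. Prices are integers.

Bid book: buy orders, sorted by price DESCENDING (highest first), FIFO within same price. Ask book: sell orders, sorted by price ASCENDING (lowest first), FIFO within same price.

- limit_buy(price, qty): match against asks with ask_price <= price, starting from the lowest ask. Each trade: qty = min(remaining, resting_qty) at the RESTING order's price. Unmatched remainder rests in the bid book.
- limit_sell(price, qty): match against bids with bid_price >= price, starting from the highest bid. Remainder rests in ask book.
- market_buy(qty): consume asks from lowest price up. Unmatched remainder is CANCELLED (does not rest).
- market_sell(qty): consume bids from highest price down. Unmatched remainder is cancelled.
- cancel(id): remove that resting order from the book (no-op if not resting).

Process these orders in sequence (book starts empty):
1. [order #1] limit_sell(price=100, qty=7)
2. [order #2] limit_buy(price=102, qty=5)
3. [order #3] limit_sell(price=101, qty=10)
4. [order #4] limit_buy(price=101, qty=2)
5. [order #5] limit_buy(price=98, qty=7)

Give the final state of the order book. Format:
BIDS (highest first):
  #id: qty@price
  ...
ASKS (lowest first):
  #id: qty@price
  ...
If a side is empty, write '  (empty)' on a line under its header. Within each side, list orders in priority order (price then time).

After op 1 [order #1] limit_sell(price=100, qty=7): fills=none; bids=[-] asks=[#1:7@100]
After op 2 [order #2] limit_buy(price=102, qty=5): fills=#2x#1:5@100; bids=[-] asks=[#1:2@100]
After op 3 [order #3] limit_sell(price=101, qty=10): fills=none; bids=[-] asks=[#1:2@100 #3:10@101]
After op 4 [order #4] limit_buy(price=101, qty=2): fills=#4x#1:2@100; bids=[-] asks=[#3:10@101]
After op 5 [order #5] limit_buy(price=98, qty=7): fills=none; bids=[#5:7@98] asks=[#3:10@101]

Answer: BIDS (highest first):
  #5: 7@98
ASKS (lowest first):
  #3: 10@101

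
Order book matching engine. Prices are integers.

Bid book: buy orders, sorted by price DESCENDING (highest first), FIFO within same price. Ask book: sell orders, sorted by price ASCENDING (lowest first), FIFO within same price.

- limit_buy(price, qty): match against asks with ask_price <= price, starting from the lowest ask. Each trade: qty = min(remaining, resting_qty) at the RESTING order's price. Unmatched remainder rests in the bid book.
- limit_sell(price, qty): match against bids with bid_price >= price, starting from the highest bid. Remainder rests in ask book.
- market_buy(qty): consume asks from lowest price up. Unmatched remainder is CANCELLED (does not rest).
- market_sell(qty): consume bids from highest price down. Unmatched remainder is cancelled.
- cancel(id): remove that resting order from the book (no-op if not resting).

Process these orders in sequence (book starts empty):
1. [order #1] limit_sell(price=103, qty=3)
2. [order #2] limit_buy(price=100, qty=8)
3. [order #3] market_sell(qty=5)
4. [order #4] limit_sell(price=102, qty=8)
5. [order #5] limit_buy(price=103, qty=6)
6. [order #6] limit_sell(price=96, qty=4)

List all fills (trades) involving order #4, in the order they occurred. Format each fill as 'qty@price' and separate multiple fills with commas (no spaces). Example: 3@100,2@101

Answer: 6@102

Derivation:
After op 1 [order #1] limit_sell(price=103, qty=3): fills=none; bids=[-] asks=[#1:3@103]
After op 2 [order #2] limit_buy(price=100, qty=8): fills=none; bids=[#2:8@100] asks=[#1:3@103]
After op 3 [order #3] market_sell(qty=5): fills=#2x#3:5@100; bids=[#2:3@100] asks=[#1:3@103]
After op 4 [order #4] limit_sell(price=102, qty=8): fills=none; bids=[#2:3@100] asks=[#4:8@102 #1:3@103]
After op 5 [order #5] limit_buy(price=103, qty=6): fills=#5x#4:6@102; bids=[#2:3@100] asks=[#4:2@102 #1:3@103]
After op 6 [order #6] limit_sell(price=96, qty=4): fills=#2x#6:3@100; bids=[-] asks=[#6:1@96 #4:2@102 #1:3@103]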